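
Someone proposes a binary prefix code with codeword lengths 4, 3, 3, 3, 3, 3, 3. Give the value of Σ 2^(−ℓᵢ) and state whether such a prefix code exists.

0.8125; yes

With common denominator 2^4 = 16: Σ 2^(−ℓᵢ) = 1/16 + 2/16 + 2/16 + 2/16 + 2/16 + 2/16 + 2/16 = 13/16 = 0.8125.
Kraft's inequality requires Σ ≤ 1; here Σ = 0.8125 ≤ 1, so such a prefix code exists.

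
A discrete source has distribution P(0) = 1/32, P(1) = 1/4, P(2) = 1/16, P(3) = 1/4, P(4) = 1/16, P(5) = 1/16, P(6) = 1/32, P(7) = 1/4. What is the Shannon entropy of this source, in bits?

Each probability is a power of 1/2, so log₂(1/p) is an integer.
H = Σ p·log₂(1/p) = 1/32·5 + 1/4·2 + 1/16·4 + 1/4·2 + 1/16·4 + 1/16·4 + 1/32·5 + 1/4·2 = 2.5625 bits.

2.5625 bits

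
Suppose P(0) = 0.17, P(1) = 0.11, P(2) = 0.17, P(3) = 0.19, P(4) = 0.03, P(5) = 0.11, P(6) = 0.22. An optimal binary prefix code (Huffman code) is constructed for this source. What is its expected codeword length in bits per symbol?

2.73 bits/symbol

Repeatedly combine the two least-probable nodes; the expected code length is the sum of the merged weights.
merge 3/100 + 11/100 → 7/50
merge 11/100 + 7/50 → 1/4
merge 17/100 + 17/100 → 17/50
merge 19/100 + 11/50 → 41/100
merge 1/4 + 17/50 → 59/100
merge 41/100 + 59/100 → 1
L = 7/50 + 1/4 + 17/50 + 41/100 + 59/100 + 1 = 273/100 = 2.73 bits/symbol.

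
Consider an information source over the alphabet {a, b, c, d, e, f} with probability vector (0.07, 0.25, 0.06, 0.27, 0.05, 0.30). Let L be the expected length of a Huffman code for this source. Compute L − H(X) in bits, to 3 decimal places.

Entropy H = −Σ p log₂ p ≈ 2.2593 bits.
Huffman merges: 1/20+3/50→11/100; 7/100+11/100→9/50; 9/50+1/4→43/100; 27/100+3/10→57/100; 43/100+57/100→1. L = 229/100 ≈ 2.2900.
L − H = 2.2900 − 2.2593 = 0.031 bits.

0.031 bits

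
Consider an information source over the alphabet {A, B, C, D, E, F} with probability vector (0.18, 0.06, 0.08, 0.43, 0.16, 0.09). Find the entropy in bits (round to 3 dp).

2.240 bits

H = −Σ pᵢ log₂ pᵢ.
−0.18·log₂(0.18) = 0.4453
−0.06·log₂(0.06) = 0.2435
−0.08·log₂(0.08) = 0.2915
−0.43·log₂(0.43) = 0.5236
−0.16·log₂(0.16) = 0.4230
−0.09·log₂(0.09) = 0.3127
Sum ≈ 2.2396 → 2.240 bits.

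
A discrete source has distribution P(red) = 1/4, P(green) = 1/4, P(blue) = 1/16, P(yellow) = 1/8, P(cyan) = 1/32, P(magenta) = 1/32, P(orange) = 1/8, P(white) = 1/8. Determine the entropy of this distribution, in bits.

2.6875 bits

Each probability is a power of 1/2, so log₂(1/p) is an integer.
H = Σ p·log₂(1/p) = 1/4·2 + 1/4·2 + 1/16·4 + 1/8·3 + 1/32·5 + 1/32·5 + 1/8·3 + 1/8·3 = 2.6875 bits.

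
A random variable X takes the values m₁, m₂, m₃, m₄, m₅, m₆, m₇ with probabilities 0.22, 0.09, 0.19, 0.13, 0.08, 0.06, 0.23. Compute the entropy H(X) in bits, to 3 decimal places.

H = −Σ pᵢ log₂ pᵢ.
−0.22·log₂(0.22) = 0.4806
−0.09·log₂(0.09) = 0.3127
−0.19·log₂(0.19) = 0.4552
−0.13·log₂(0.13) = 0.3826
−0.08·log₂(0.08) = 0.2915
−0.06·log₂(0.06) = 0.2435
−0.23·log₂(0.23) = 0.4877
Sum ≈ 2.6538 → 2.654 bits.

2.654 bits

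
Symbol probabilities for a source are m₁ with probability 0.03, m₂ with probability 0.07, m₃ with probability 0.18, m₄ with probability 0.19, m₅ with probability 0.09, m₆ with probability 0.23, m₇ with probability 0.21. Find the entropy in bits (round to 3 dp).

2.594 bits

H = −Σ pᵢ log₂ pᵢ.
−0.03·log₂(0.03) = 0.1518
−0.07·log₂(0.07) = 0.2686
−0.18·log₂(0.18) = 0.4453
−0.19·log₂(0.19) = 0.4552
−0.09·log₂(0.09) = 0.3127
−0.23·log₂(0.23) = 0.4877
−0.21·log₂(0.21) = 0.4728
Sum ≈ 2.5940 → 2.594 bits.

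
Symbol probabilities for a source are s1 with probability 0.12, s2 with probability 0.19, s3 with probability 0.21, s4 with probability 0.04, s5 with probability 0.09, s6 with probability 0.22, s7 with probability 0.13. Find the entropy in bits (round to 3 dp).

2.657 bits

H = −Σ pᵢ log₂ pᵢ.
−0.12·log₂(0.12) = 0.3671
−0.19·log₂(0.19) = 0.4552
−0.21·log₂(0.21) = 0.4728
−0.04·log₂(0.04) = 0.1858
−0.09·log₂(0.09) = 0.3127
−0.22·log₂(0.22) = 0.4806
−0.13·log₂(0.13) = 0.3826
Sum ≈ 2.6567 → 2.657 bits.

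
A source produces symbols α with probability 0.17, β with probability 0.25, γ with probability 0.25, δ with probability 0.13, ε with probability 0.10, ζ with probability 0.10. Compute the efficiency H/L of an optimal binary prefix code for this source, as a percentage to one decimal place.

Entropy H = −Σ p log₂ p ≈ 2.4816 bits.
Huffman merges: 1/10+1/10→1/5; 13/100+17/100→3/10; 1/5+1/4→9/20; 1/4+3/10→11/20; 9/20+11/20→1. L = 5/2 ≈ 2.5000.
Efficiency = H/L = 2.4816/2.5000 = 99.3%.

99.3%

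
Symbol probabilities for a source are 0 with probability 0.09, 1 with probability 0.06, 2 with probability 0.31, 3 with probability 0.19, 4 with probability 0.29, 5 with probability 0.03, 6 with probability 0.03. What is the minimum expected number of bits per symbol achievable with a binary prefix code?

Repeatedly combine the two least-probable nodes; the expected code length is the sum of the merged weights.
merge 3/100 + 3/100 → 3/50
merge 3/50 + 3/50 → 3/25
merge 9/100 + 3/25 → 21/100
merge 19/100 + 21/100 → 2/5
merge 29/100 + 31/100 → 3/5
merge 2/5 + 3/5 → 1
L = 3/50 + 3/25 + 21/100 + 2/5 + 3/5 + 1 = 239/100 = 2.39 bits/symbol.

2.39 bits/symbol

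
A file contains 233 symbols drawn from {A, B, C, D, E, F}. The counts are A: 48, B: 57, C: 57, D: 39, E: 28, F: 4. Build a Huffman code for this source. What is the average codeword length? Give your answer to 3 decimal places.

Probabilities are the counts divided by 233.
Repeatedly combine the two least-probable nodes; the expected code length is the sum of the merged weights.
merge 4/233 + 28/233 → 32/233
merge 32/233 + 39/233 → 71/233
merge 48/233 + 57/233 → 105/233
merge 57/233 + 71/233 → 128/233
merge 105/233 + 128/233 → 1
L = 32/233 + 71/233 + 105/233 + 128/233 + 1 = 569/233 ≈ 2.442 bits/symbol.

2.442 bits/symbol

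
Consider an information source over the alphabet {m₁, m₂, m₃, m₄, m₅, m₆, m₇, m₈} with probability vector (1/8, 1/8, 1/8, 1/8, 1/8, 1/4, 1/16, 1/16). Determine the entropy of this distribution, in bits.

2.875 bits

Each probability is a power of 1/2, so log₂(1/p) is an integer.
H = Σ p·log₂(1/p) = 1/8·3 + 1/8·3 + 1/8·3 + 1/8·3 + 1/8·3 + 1/4·2 + 1/16·4 + 1/16·4 = 2.875 bits.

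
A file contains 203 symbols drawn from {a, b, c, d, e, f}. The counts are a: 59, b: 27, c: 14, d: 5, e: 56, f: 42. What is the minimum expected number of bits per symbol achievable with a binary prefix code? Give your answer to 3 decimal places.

Probabilities are the counts divided by 203.
Repeatedly combine the two least-probable nodes; the expected code length is the sum of the merged weights.
merge 5/203 + 2/29 → 19/203
merge 19/203 + 27/203 → 46/203
merge 6/29 + 46/203 → 88/203
merge 8/29 + 59/203 → 115/203
merge 88/203 + 115/203 → 1
L = 19/203 + 46/203 + 88/203 + 115/203 + 1 = 471/203 ≈ 2.320 bits/symbol.

2.320 bits/symbol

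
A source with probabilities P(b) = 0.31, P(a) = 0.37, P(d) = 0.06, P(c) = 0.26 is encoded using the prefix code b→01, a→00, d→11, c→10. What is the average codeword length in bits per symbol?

2 bits/symbol

L̄ = Σ pᵢ·ℓᵢ = 0.31·2 + 0.37·2 + 0.06·2 + 0.26·2 = 2 bits/symbol.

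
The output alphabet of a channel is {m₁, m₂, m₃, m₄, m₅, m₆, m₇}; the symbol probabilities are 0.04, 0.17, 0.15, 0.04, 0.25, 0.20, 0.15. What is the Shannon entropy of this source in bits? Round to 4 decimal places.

2.5916 bits

H = −Σ pᵢ log₂ pᵢ.
−0.04·log₂(0.04) = 0.1858
−0.17·log₂(0.17) = 0.4346
−0.15·log₂(0.15) = 0.4105
−0.04·log₂(0.04) = 0.1858
−0.25·log₂(0.25) = 0.5000
−0.20·log₂(0.20) = 0.4644
−0.15·log₂(0.15) = 0.4105
Sum ≈ 2.5916 → 2.5916 bits.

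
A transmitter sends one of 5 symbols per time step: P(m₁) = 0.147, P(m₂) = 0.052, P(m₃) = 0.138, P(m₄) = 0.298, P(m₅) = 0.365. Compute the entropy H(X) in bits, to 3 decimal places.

H = −Σ pᵢ log₂ pᵢ.
−0.147·log₂(0.147) = 0.4066
−0.052·log₂(0.052) = 0.2218
−0.138·log₂(0.138) = 0.3943
−0.298·log₂(0.298) = 0.5205
−0.365·log₂(0.365) = 0.5307
Sum ≈ 2.0739 → 2.074 bits.

2.074 bits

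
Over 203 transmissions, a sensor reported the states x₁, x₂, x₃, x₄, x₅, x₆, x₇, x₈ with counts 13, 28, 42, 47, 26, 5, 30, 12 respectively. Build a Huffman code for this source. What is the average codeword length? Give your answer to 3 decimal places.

2.793 bits/symbol

Probabilities are the counts divided by 203.
Repeatedly combine the two least-probable nodes; the expected code length is the sum of the merged weights.
merge 5/203 + 12/203 → 17/203
merge 13/203 + 17/203 → 30/203
merge 26/203 + 4/29 → 54/203
merge 30/203 + 30/203 → 60/203
merge 6/29 + 47/203 → 89/203
merge 54/203 + 60/203 → 114/203
merge 89/203 + 114/203 → 1
L = 17/203 + 30/203 + 54/203 + 60/203 + 89/203 + 114/203 + 1 = 81/29 ≈ 2.793 bits/symbol.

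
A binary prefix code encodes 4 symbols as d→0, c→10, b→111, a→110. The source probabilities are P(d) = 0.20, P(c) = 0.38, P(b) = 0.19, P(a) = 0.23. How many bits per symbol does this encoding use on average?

2.22 bits/symbol

L̄ = Σ pᵢ·ℓᵢ = 0.20·1 + 0.38·2 + 0.19·3 + 0.23·3 = 2.22 bits/symbol.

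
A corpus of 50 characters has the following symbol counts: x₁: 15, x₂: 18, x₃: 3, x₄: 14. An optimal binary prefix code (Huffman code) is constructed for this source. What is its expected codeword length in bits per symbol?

1.98 bits/symbol

Probabilities are the counts divided by 50.
Repeatedly combine the two least-probable nodes; the expected code length is the sum of the merged weights.
merge 3/50 + 7/25 → 17/50
merge 3/10 + 17/50 → 16/25
merge 9/25 + 16/25 → 1
L = 17/50 + 16/25 + 1 = 99/50 = 1.98 bits/symbol.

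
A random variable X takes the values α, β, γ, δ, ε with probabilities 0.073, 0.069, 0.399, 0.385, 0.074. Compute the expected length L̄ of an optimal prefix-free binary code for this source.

1.959 bits/symbol

Repeatedly combine the two least-probable nodes; the expected code length is the sum of the merged weights.
merge 69/1000 + 73/1000 → 71/500
merge 37/500 + 71/500 → 27/125
merge 27/125 + 77/200 → 601/1000
merge 399/1000 + 601/1000 → 1
L = 71/500 + 27/125 + 601/1000 + 1 = 1959/1000 = 1.959 bits/symbol.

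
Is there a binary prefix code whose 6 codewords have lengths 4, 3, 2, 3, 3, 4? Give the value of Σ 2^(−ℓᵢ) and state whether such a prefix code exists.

With common denominator 2^4 = 16: Σ 2^(−ℓᵢ) = 1/16 + 2/16 + 4/16 + 2/16 + 2/16 + 1/16 = 12/16 = 0.75.
Kraft's inequality requires Σ ≤ 1; here Σ = 0.75 ≤ 1, so such a prefix code exists.

0.75; yes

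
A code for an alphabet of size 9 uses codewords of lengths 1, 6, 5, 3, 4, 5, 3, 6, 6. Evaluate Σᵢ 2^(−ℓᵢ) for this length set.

With common denominator 2^6 = 64: Σ 2^(−ℓᵢ) = 32/64 + 1/64 + 2/64 + 8/64 + 4/64 + 2/64 + 8/64 + 1/64 + 1/64 = 59/64 = 0.921875.

0.921875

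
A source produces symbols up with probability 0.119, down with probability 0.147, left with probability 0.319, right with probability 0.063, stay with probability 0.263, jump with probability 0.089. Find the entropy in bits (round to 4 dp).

2.3665 bits

H = −Σ pᵢ log₂ pᵢ.
−0.119·log₂(0.119) = 0.3654
−0.147·log₂(0.147) = 0.4066
−0.319·log₂(0.319) = 0.5258
−0.063·log₂(0.063) = 0.2513
−0.263·log₂(0.263) = 0.5068
−0.089·log₂(0.089) = 0.3106
Sum ≈ 2.3665 → 2.3665 bits.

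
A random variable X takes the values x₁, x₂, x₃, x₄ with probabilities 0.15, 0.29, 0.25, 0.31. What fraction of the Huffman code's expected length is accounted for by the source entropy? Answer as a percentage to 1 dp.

Entropy H = −Σ p log₂ p ≈ 1.9522 bits.
Huffman merges: 3/20+1/4→2/5; 29/100+31/100→3/5; 2/5+3/5→1. L = 2 ≈ 2.0000.
Efficiency = H/L = 1.9522/2.0000 = 97.6%.

97.6%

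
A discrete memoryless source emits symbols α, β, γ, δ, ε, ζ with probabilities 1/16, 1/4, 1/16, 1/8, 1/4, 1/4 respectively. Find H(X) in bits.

Each probability is a power of 1/2, so log₂(1/p) is an integer.
H = Σ p·log₂(1/p) = 1/16·4 + 1/4·2 + 1/16·4 + 1/8·3 + 1/4·2 + 1/4·2 = 2.375 bits.

2.375 bits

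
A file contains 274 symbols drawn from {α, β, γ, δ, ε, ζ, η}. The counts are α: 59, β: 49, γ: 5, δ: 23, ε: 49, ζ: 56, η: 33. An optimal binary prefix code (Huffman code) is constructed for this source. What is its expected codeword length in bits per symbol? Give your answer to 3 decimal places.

Probabilities are the counts divided by 274.
Repeatedly combine the two least-probable nodes; the expected code length is the sum of the merged weights.
merge 5/274 + 23/274 → 14/137
merge 14/137 + 33/274 → 61/274
merge 49/274 + 49/274 → 49/137
merge 28/137 + 59/274 → 115/274
merge 61/274 + 49/137 → 159/274
merge 115/274 + 159/274 → 1
L = 14/137 + 61/274 + 49/137 + 115/274 + 159/274 + 1 = 735/274 ≈ 2.682 bits/symbol.

2.682 bits/symbol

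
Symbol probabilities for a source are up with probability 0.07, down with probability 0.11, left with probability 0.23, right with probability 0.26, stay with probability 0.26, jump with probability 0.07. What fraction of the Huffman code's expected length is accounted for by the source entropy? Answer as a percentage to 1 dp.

99.8%

Entropy H = −Σ p log₂ p ≈ 2.3856 bits.
Huffman merges: 7/100+7/100→7/50; 11/100+7/50→1/4; 23/100+1/4→12/25; 13/50+13/50→13/25; 12/25+13/25→1. L = 239/100 ≈ 2.3900.
Efficiency = H/L = 2.3856/2.3900 = 99.8%.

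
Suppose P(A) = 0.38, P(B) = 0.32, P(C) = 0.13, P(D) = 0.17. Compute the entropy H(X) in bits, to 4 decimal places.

H = −Σ pᵢ log₂ pᵢ.
−0.38·log₂(0.38) = 0.5305
−0.32·log₂(0.32) = 0.5260
−0.13·log₂(0.13) = 0.3826
−0.17·log₂(0.17) = 0.4346
Sum ≈ 1.8737 → 1.8737 bits.

1.8737 bits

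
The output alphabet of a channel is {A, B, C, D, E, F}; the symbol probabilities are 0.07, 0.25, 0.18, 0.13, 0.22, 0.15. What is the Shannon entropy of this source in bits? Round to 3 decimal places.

H = −Σ pᵢ log₂ pᵢ.
−0.07·log₂(0.07) = 0.2686
−0.25·log₂(0.25) = 0.5000
−0.18·log₂(0.18) = 0.4453
−0.13·log₂(0.13) = 0.3826
−0.22·log₂(0.22) = 0.4806
−0.15·log₂(0.15) = 0.4105
Sum ≈ 2.4876 → 2.488 bits.

2.488 bits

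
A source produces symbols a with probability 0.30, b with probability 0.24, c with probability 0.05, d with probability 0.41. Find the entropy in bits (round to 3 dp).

H = −Σ pᵢ log₂ pᵢ.
−0.30·log₂(0.30) = 0.5211
−0.24·log₂(0.24) = 0.4941
−0.05·log₂(0.05) = 0.2161
−0.41·log₂(0.41) = 0.5274
Sum ≈ 1.7587 → 1.759 bits.

1.759 bits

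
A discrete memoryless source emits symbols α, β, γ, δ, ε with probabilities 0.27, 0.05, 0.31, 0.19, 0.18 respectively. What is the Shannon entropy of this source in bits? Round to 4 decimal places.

2.1504 bits

H = −Σ pᵢ log₂ pᵢ.
−0.27·log₂(0.27) = 0.5100
−0.05·log₂(0.05) = 0.2161
−0.31·log₂(0.31) = 0.5238
−0.19·log₂(0.19) = 0.4552
−0.18·log₂(0.18) = 0.4453
Sum ≈ 2.1504 → 2.1504 bits.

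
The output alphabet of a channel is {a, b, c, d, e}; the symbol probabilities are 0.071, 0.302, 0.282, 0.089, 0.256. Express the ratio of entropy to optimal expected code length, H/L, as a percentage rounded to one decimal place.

Entropy H = −Σ p log₂ p ≈ 2.1215 bits.
Huffman merges: 71/1000+89/1000→4/25; 4/25+32/125→52/125; 141/500+151/500→73/125; 52/125+73/125→1. L = 54/25 ≈ 2.1600.
Efficiency = H/L = 2.1215/2.1600 = 98.2%.

98.2%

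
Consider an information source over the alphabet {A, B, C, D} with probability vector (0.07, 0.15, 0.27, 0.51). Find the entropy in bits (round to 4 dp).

H = −Σ pᵢ log₂ pᵢ.
−0.07·log₂(0.07) = 0.2686
−0.15·log₂(0.15) = 0.4105
−0.27·log₂(0.27) = 0.5100
−0.51·log₂(0.51) = 0.4954
Sum ≈ 1.6846 → 1.6846 bits.

1.6846 bits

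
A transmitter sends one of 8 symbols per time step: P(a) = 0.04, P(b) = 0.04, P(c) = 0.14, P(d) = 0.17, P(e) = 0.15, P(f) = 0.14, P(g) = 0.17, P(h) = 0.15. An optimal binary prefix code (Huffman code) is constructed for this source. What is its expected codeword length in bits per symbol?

Repeatedly combine the two least-probable nodes; the expected code length is the sum of the merged weights.
merge 1/25 + 1/25 → 2/25
merge 2/25 + 7/50 → 11/50
merge 7/50 + 3/20 → 29/100
merge 3/20 + 17/100 → 8/25
merge 17/100 + 11/50 → 39/100
merge 29/100 + 8/25 → 61/100
merge 39/100 + 61/100 → 1
L = 2/25 + 11/50 + 29/100 + 8/25 + 39/100 + 61/100 + 1 = 291/100 = 2.91 bits/symbol.

2.91 bits/symbol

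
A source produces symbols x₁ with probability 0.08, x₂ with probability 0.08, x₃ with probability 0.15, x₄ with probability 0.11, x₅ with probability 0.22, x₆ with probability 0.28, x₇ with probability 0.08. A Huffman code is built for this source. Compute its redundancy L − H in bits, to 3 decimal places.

0.030 bits

Entropy H = −Σ p log₂ p ≈ 2.6302 bits.
Huffman merges: 2/25+2/25→4/25; 2/25+11/100→19/100; 3/20+4/25→31/100; 19/100+11/50→41/100; 7/25+31/100→59/100; 41/100+59/100→1. L = 133/50 ≈ 2.6600.
L − H = 2.6600 − 2.6302 = 0.030 bits.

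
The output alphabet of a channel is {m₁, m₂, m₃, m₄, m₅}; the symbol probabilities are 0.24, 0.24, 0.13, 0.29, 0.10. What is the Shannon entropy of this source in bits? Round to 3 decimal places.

2.221 bits

H = −Σ pᵢ log₂ pᵢ.
−0.24·log₂(0.24) = 0.4941
−0.24·log₂(0.24) = 0.4941
−0.13·log₂(0.13) = 0.3826
−0.29·log₂(0.29) = 0.5179
−0.10·log₂(0.10) = 0.3322
Sum ≈ 2.2210 → 2.221 bits.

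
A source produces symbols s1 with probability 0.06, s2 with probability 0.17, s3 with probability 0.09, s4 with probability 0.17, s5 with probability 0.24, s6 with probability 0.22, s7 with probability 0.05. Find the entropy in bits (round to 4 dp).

H = −Σ pᵢ log₂ pᵢ.
−0.06·log₂(0.06) = 0.2435
−0.17·log₂(0.17) = 0.4346
−0.09·log₂(0.09) = 0.3127
−0.17·log₂(0.17) = 0.4346
−0.24·log₂(0.24) = 0.4941
−0.22·log₂(0.22) = 0.4806
−0.05·log₂(0.05) = 0.2161
Sum ≈ 2.6162 → 2.6162 bits.

2.6162 bits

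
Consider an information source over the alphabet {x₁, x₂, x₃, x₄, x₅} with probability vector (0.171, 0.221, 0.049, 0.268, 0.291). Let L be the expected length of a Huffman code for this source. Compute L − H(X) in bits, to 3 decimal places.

0.062 bits

Entropy H = −Σ p log₂ p ≈ 2.1576 bits.
Huffman merges: 49/1000+171/1000→11/50; 11/50+221/1000→441/1000; 67/250+291/1000→559/1000; 441/1000+559/1000→1. L = 111/50 ≈ 2.2200.
L − H = 2.2200 − 2.1576 = 0.062 bits.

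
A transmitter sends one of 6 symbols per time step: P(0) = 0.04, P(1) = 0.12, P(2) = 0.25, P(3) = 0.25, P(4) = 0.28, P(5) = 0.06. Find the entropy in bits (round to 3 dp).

H = −Σ pᵢ log₂ pᵢ.
−0.04·log₂(0.04) = 0.1858
−0.12·log₂(0.12) = 0.3671
−0.25·log₂(0.25) = 0.5000
−0.25·log₂(0.25) = 0.5000
−0.28·log₂(0.28) = 0.5142
−0.06·log₂(0.06) = 0.2435
Sum ≈ 2.3106 → 2.311 bits.

2.311 bits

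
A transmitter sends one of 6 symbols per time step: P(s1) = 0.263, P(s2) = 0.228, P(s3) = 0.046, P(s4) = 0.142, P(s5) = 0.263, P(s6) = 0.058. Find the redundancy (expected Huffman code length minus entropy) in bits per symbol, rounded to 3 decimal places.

Entropy H = −Σ p log₂ p ≈ 2.3423 bits.
Huffman merges: 23/500+29/500→13/125; 13/125+71/500→123/500; 57/250+123/500→237/500; 263/1000+263/1000→263/500; 237/500+263/500→1. L = 47/20 ≈ 2.3500.
L − H = 2.3500 − 2.3423 = 0.008 bits.

0.008 bits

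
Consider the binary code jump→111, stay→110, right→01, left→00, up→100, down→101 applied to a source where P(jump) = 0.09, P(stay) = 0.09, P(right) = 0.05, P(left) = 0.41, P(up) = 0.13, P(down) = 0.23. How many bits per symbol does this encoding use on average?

L̄ = Σ pᵢ·ℓᵢ = 0.09·3 + 0.09·3 + 0.05·2 + 0.41·2 + 0.13·3 + 0.23·3 = 2.54 bits/symbol.

2.54 bits/symbol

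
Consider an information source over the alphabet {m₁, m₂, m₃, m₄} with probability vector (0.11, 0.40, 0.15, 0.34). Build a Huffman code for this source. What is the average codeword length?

1.86 bits/symbol

Repeatedly combine the two least-probable nodes; the expected code length is the sum of the merged weights.
merge 11/100 + 3/20 → 13/50
merge 13/50 + 17/50 → 3/5
merge 2/5 + 3/5 → 1
L = 13/50 + 3/5 + 1 = 93/50 = 1.86 bits/symbol.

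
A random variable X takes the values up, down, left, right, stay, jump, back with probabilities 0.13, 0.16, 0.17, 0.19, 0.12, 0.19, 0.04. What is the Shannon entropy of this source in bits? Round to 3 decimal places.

H = −Σ pᵢ log₂ pᵢ.
−0.13·log₂(0.13) = 0.3826
−0.16·log₂(0.16) = 0.4230
−0.17·log₂(0.17) = 0.4346
−0.19·log₂(0.19) = 0.4552
−0.12·log₂(0.12) = 0.3671
−0.19·log₂(0.19) = 0.4552
−0.04·log₂(0.04) = 0.1858
Sum ≈ 2.7035 → 2.704 bits.

2.704 bits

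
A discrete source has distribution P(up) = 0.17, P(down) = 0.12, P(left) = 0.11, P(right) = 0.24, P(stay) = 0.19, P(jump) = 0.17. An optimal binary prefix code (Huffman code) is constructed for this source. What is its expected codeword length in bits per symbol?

Repeatedly combine the two least-probable nodes; the expected code length is the sum of the merged weights.
merge 11/100 + 3/25 → 23/100
merge 17/100 + 17/100 → 17/50
merge 19/100 + 23/100 → 21/50
merge 6/25 + 17/50 → 29/50
merge 21/50 + 29/50 → 1
L = 23/100 + 17/50 + 21/50 + 29/50 + 1 = 257/100 = 2.57 bits/symbol.

2.57 bits/symbol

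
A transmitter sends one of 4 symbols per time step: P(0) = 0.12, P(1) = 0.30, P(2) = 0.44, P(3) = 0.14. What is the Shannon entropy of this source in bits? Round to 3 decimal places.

1.806 bits

H = −Σ pᵢ log₂ pᵢ.
−0.12·log₂(0.12) = 0.3671
−0.30·log₂(0.30) = 0.5211
−0.44·log₂(0.44) = 0.5211
−0.14·log₂(0.14) = 0.3971
Sum ≈ 1.8064 → 1.806 bits.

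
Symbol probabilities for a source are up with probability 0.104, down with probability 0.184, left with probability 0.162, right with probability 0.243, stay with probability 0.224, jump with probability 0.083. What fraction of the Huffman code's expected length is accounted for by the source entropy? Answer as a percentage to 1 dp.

Entropy H = −Σ p log₂ p ≈ 2.4918 bits.
Huffman merges: 83/1000+13/125→187/1000; 81/500+23/125→173/500; 187/1000+28/125→411/1000; 243/1000+173/500→589/1000; 411/1000+589/1000→1. L = 2533/1000 ≈ 2.5330.
Efficiency = H/L = 2.4918/2.5330 = 98.4%.

98.4%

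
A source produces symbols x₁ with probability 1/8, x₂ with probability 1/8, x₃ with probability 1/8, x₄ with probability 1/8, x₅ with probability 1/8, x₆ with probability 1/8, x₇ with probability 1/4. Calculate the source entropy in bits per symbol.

Each probability is a power of 1/2, so log₂(1/p) is an integer.
H = Σ p·log₂(1/p) = 1/8·3 + 1/8·3 + 1/8·3 + 1/8·3 + 1/8·3 + 1/8·3 + 1/4·2 = 2.75 bits.

2.75 bits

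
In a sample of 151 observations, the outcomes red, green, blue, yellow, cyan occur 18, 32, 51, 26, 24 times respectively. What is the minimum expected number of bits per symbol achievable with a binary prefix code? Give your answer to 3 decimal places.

2.278 bits/symbol

Probabilities are the counts divided by 151.
Repeatedly combine the two least-probable nodes; the expected code length is the sum of the merged weights.
merge 18/151 + 24/151 → 42/151
merge 26/151 + 32/151 → 58/151
merge 42/151 + 51/151 → 93/151
merge 58/151 + 93/151 → 1
L = 42/151 + 58/151 + 93/151 + 1 = 344/151 ≈ 2.278 bits/symbol.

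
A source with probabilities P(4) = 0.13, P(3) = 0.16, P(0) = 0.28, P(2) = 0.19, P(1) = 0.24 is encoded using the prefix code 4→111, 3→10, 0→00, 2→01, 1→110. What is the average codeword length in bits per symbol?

L̄ = Σ pᵢ·ℓᵢ = 0.13·3 + 0.16·2 + 0.28·2 + 0.19·2 + 0.24·3 = 2.37 bits/symbol.

2.37 bits/symbol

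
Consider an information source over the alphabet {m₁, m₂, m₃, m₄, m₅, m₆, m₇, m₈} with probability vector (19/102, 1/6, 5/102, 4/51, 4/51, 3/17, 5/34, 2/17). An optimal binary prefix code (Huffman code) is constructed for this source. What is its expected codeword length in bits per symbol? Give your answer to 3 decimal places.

2.941 bits/symbol

Repeatedly combine the two least-probable nodes; the expected code length is the sum of the merged weights.
merge 5/102 + 4/51 → 13/102
merge 4/51 + 2/17 → 10/51
merge 13/102 + 5/34 → 14/51
merge 1/6 + 3/17 → 35/102
merge 19/102 + 10/51 → 13/34
merge 14/51 + 35/102 → 21/34
merge 13/34 + 21/34 → 1
L = 13/102 + 10/51 + 14/51 + 35/102 + 13/34 + 21/34 + 1 = 50/17 ≈ 2.941 bits/symbol.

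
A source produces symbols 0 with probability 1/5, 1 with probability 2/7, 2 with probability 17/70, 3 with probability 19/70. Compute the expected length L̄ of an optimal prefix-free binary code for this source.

Repeatedly combine the two least-probable nodes; the expected code length is the sum of the merged weights.
merge 1/5 + 17/70 → 31/70
merge 19/70 + 2/7 → 39/70
merge 31/70 + 39/70 → 1
L = 31/70 + 39/70 + 1 = 2 bits/symbol.

2 bits/symbol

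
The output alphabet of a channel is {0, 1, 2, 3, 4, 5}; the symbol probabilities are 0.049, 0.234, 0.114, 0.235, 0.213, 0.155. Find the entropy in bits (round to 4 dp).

H = −Σ pᵢ log₂ pᵢ.
−0.049·log₂(0.049) = 0.2132
−0.234·log₂(0.234) = 0.4903
−0.114·log₂(0.114) = 0.3571
−0.235·log₂(0.235) = 0.4910
−0.213·log₂(0.213) = 0.4752
−0.155·log₂(0.155) = 0.4169
Sum ≈ 2.4438 → 2.4438 bits.

2.4438 bits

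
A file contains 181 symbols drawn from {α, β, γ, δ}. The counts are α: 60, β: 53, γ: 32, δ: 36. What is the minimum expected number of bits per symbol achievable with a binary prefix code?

2 bits/symbol

Probabilities are the counts divided by 181.
Repeatedly combine the two least-probable nodes; the expected code length is the sum of the merged weights.
merge 32/181 + 36/181 → 68/181
merge 53/181 + 60/181 → 113/181
merge 68/181 + 113/181 → 1
L = 68/181 + 113/181 + 1 = 2 bits/symbol.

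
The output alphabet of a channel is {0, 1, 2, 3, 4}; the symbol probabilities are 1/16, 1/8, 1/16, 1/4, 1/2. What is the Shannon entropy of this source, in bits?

Each probability is a power of 1/2, so log₂(1/p) is an integer.
H = Σ p·log₂(1/p) = 1/16·4 + 1/8·3 + 1/16·4 + 1/4·2 + 1/2·1 = 1.875 bits.

1.875 bits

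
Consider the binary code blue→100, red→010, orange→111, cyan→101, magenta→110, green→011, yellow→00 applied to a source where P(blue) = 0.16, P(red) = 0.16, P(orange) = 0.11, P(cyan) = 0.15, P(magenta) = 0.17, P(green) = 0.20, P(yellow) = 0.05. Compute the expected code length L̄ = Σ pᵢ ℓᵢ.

2.95 bits/symbol

L̄ = Σ pᵢ·ℓᵢ = 0.16·3 + 0.16·3 + 0.11·3 + 0.15·3 + 0.17·3 + 0.20·3 + 0.05·2 = 2.95 bits/symbol.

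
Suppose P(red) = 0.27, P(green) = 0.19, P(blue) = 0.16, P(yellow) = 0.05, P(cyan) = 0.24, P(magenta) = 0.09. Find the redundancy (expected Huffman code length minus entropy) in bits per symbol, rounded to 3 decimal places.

Entropy H = −Σ p log₂ p ≈ 2.4111 bits.
Huffman merges: 1/20+9/100→7/50; 7/50+4/25→3/10; 19/100+6/25→43/100; 27/100+3/10→57/100; 43/100+57/100→1. L = 61/25 ≈ 2.4400.
L − H = 2.4400 − 2.4111 = 0.029 bits.

0.029 bits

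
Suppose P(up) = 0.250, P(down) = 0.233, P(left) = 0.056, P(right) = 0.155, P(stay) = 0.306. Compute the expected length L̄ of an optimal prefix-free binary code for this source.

2.211 bits/symbol

Repeatedly combine the two least-probable nodes; the expected code length is the sum of the merged weights.
merge 7/125 + 31/200 → 211/1000
merge 211/1000 + 233/1000 → 111/250
merge 1/4 + 153/500 → 139/250
merge 111/250 + 139/250 → 1
L = 211/1000 + 111/250 + 139/250 + 1 = 2211/1000 = 2.211 bits/symbol.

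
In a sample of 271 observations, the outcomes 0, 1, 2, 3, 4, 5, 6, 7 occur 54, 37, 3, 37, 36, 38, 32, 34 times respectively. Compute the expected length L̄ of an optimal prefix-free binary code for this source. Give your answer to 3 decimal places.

Probabilities are the counts divided by 271.
Repeatedly combine the two least-probable nodes; the expected code length is the sum of the merged weights.
merge 3/271 + 32/271 → 35/271
merge 34/271 + 35/271 → 69/271
merge 36/271 + 37/271 → 73/271
merge 37/271 + 38/271 → 75/271
merge 54/271 + 69/271 → 123/271
merge 73/271 + 75/271 → 148/271
merge 123/271 + 148/271 → 1
L = 35/271 + 69/271 + 73/271 + 75/271 + 123/271 + 148/271 + 1 = 794/271 ≈ 2.930 bits/symbol.

2.930 bits/symbol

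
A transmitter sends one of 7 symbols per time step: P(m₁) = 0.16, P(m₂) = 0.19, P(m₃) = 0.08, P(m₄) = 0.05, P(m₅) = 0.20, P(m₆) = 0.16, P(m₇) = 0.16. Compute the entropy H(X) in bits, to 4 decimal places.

H = −Σ pᵢ log₂ pᵢ.
−0.16·log₂(0.16) = 0.4230
−0.19·log₂(0.19) = 0.4552
−0.08·log₂(0.08) = 0.2915
−0.05·log₂(0.05) = 0.2161
−0.20·log₂(0.20) = 0.4644
−0.16·log₂(0.16) = 0.4230
−0.16·log₂(0.16) = 0.4230
Sum ≈ 2.6963 → 2.6963 bits.

2.6963 bits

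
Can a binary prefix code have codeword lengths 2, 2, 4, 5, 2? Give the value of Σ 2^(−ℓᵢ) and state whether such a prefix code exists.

With common denominator 2^5 = 32: Σ 2^(−ℓᵢ) = 8/32 + 8/32 + 2/32 + 1/32 + 8/32 = 27/32 = 0.84375.
Kraft's inequality requires Σ ≤ 1; here Σ = 0.84375 ≤ 1, so such a prefix code exists.

0.84375; yes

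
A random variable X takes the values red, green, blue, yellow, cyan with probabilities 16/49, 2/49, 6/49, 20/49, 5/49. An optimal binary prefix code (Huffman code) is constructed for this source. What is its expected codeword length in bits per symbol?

2 bits/symbol

Repeatedly combine the two least-probable nodes; the expected code length is the sum of the merged weights.
merge 2/49 + 5/49 → 1/7
merge 6/49 + 1/7 → 13/49
merge 13/49 + 16/49 → 29/49
merge 20/49 + 29/49 → 1
L = 1/7 + 13/49 + 29/49 + 1 = 2 bits/symbol.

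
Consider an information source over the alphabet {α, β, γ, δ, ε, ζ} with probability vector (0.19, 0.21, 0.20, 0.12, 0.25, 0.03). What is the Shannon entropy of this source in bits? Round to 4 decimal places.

2.4113 bits

H = −Σ pᵢ log₂ pᵢ.
−0.19·log₂(0.19) = 0.4552
−0.21·log₂(0.21) = 0.4728
−0.20·log₂(0.20) = 0.4644
−0.12·log₂(0.12) = 0.3671
−0.25·log₂(0.25) = 0.5000
−0.03·log₂(0.03) = 0.1518
Sum ≈ 2.4113 → 2.4113 bits.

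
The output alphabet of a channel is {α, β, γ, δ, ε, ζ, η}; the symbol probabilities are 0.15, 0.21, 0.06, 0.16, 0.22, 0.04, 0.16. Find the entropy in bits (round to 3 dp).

H = −Σ pᵢ log₂ pᵢ.
−0.15·log₂(0.15) = 0.4105
−0.21·log₂(0.21) = 0.4728
−0.06·log₂(0.06) = 0.2435
−0.16·log₂(0.16) = 0.4230
−0.22·log₂(0.22) = 0.4806
−0.04·log₂(0.04) = 0.1858
−0.16·log₂(0.16) = 0.4230
Sum ≈ 2.6393 → 2.639 bits.

2.639 bits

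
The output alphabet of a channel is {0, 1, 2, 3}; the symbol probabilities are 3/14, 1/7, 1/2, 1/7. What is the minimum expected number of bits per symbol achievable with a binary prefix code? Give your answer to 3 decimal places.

Repeatedly combine the two least-probable nodes; the expected code length is the sum of the merged weights.
merge 1/7 + 1/7 → 2/7
merge 3/14 + 2/7 → 1/2
merge 1/2 + 1/2 → 1
L = 2/7 + 1/2 + 1 = 25/14 ≈ 1.786 bits/symbol.

1.786 bits/symbol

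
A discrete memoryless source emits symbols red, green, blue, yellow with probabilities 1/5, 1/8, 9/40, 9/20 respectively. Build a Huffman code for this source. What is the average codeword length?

1.875 bits/symbol

Repeatedly combine the two least-probable nodes; the expected code length is the sum of the merged weights.
merge 1/8 + 1/5 → 13/40
merge 9/40 + 13/40 → 11/20
merge 9/20 + 11/20 → 1
L = 13/40 + 11/20 + 1 = 15/8 = 1.875 bits/symbol.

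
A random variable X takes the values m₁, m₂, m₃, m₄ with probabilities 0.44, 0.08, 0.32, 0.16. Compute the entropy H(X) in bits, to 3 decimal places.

1.762 bits

H = −Σ pᵢ log₂ pᵢ.
−0.44·log₂(0.44) = 0.5211
−0.08·log₂(0.08) = 0.2915
−0.32·log₂(0.32) = 0.5260
−0.16·log₂(0.16) = 0.4230
Sum ≈ 1.7617 → 1.762 bits.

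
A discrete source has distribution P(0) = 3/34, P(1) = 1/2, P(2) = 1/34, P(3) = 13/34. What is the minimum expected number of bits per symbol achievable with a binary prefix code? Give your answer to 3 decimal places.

Repeatedly combine the two least-probable nodes; the expected code length is the sum of the merged weights.
merge 1/34 + 3/34 → 2/17
merge 2/17 + 13/34 → 1/2
merge 1/2 + 1/2 → 1
L = 2/17 + 1/2 + 1 = 55/34 ≈ 1.618 bits/symbol.

1.618 bits/symbol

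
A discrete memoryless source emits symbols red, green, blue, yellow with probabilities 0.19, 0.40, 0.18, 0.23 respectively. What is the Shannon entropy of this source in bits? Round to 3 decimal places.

H = −Σ pᵢ log₂ pᵢ.
−0.19·log₂(0.19) = 0.4552
−0.40·log₂(0.40) = 0.5288
−0.18·log₂(0.18) = 0.4453
−0.23·log₂(0.23) = 0.4877
Sum ≈ 1.9170 → 1.917 bits.

1.917 bits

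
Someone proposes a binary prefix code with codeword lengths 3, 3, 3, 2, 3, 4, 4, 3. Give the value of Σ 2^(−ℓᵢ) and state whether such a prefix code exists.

1; yes

With common denominator 2^4 = 16: Σ 2^(−ℓᵢ) = 2/16 + 2/16 + 2/16 + 4/16 + 2/16 + 1/16 + 1/16 + 2/16 = 16/16 = 1.
Kraft's inequality requires Σ ≤ 1; here Σ = 1 ≤ 1, so such a prefix code exists.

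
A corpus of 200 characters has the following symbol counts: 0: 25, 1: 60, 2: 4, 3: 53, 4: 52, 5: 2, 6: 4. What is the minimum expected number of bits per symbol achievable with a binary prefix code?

Probabilities are the counts divided by 200.
Repeatedly combine the two least-probable nodes; the expected code length is the sum of the merged weights.
merge 1/100 + 1/50 → 3/100
merge 1/50 + 3/100 → 1/20
merge 1/20 + 1/8 → 7/40
merge 7/40 + 13/50 → 87/200
merge 53/200 + 3/10 → 113/200
merge 87/200 + 113/200 → 1
L = 3/100 + 1/20 + 7/40 + 87/200 + 113/200 + 1 = 451/200 = 2.255 bits/symbol.

2.255 bits/symbol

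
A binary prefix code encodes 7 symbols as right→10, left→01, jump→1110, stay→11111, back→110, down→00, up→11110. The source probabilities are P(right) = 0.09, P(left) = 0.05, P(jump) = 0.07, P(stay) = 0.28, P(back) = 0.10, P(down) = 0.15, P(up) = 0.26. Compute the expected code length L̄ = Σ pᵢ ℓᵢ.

L̄ = Σ pᵢ·ℓᵢ = 0.09·2 + 0.05·2 + 0.07·4 + 0.28·5 + 0.10·3 + 0.15·2 + 0.26·5 = 3.86 bits/symbol.

3.86 bits/symbol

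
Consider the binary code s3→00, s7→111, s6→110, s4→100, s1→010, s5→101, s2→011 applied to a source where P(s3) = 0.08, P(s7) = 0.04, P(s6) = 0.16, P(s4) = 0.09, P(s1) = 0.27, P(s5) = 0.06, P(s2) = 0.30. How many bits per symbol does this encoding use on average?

2.92 bits/symbol

L̄ = Σ pᵢ·ℓᵢ = 0.08·2 + 0.04·3 + 0.16·3 + 0.09·3 + 0.27·3 + 0.06·3 + 0.30·3 = 2.92 bits/symbol.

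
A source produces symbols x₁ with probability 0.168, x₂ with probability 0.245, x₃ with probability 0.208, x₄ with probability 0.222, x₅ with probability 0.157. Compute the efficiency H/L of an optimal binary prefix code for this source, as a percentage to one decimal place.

99.0%

Entropy H = −Σ p log₂ p ≈ 2.3021 bits.
Huffman merges: 157/1000+21/125→13/40; 26/125+111/500→43/100; 49/200+13/40→57/100; 43/100+57/100→1. L = 93/40 ≈ 2.3250.
Efficiency = H/L = 2.3021/2.3250 = 99.0%.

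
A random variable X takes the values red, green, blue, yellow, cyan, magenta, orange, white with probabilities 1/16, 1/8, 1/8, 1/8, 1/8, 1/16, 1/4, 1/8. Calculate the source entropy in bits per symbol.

2.875 bits

Each probability is a power of 1/2, so log₂(1/p) is an integer.
H = Σ p·log₂(1/p) = 1/16·4 + 1/8·3 + 1/8·3 + 1/8·3 + 1/8·3 + 1/16·4 + 1/4·2 + 1/8·3 = 2.875 bits.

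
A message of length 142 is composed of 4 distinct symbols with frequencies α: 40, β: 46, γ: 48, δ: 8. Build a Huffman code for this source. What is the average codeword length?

Probabilities are the counts divided by 142.
Repeatedly combine the two least-probable nodes; the expected code length is the sum of the merged weights.
merge 4/71 + 20/71 → 24/71
merge 23/71 + 24/71 → 47/71
merge 24/71 + 47/71 → 1
L = 24/71 + 47/71 + 1 = 2 bits/symbol.

2 bits/symbol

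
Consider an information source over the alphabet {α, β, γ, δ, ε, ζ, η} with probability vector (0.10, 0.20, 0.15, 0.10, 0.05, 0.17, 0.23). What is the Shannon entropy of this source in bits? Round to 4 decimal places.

H = −Σ pᵢ log₂ pᵢ.
−0.10·log₂(0.10) = 0.3322
−0.20·log₂(0.20) = 0.4644
−0.15·log₂(0.15) = 0.4105
−0.10·log₂(0.10) = 0.3322
−0.05·log₂(0.05) = 0.2161
−0.17·log₂(0.17) = 0.4346
−0.23·log₂(0.23) = 0.4877
Sum ≈ 2.6777 → 2.6777 bits.

2.6777 bits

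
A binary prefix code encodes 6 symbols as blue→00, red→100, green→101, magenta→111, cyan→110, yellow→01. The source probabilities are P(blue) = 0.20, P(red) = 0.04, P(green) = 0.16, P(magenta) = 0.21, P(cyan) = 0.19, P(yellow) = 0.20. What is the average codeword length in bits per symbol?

2.6 bits/symbol

L̄ = Σ pᵢ·ℓᵢ = 0.20·2 + 0.04·3 + 0.16·3 + 0.21·3 + 0.19·3 + 0.20·2 = 2.6 bits/symbol.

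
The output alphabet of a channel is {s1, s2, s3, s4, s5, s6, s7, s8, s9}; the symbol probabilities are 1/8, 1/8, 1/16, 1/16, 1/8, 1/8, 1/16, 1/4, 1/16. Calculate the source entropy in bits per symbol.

Each probability is a power of 1/2, so log₂(1/p) is an integer.
H = Σ p·log₂(1/p) = 1/8·3 + 1/8·3 + 1/16·4 + 1/16·4 + 1/8·3 + 1/8·3 + 1/16·4 + 1/4·2 + 1/16·4 = 3 bits.

3 bits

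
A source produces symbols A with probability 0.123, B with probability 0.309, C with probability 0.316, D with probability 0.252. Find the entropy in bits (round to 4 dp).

H = −Σ pᵢ log₂ pᵢ.
−0.123·log₂(0.123) = 0.3719
−0.309·log₂(0.309) = 0.5235
−0.316·log₂(0.316) = 0.5252
−0.252·log₂(0.252) = 0.5011
Sum ≈ 1.9217 → 1.9217 bits.

1.9217 bits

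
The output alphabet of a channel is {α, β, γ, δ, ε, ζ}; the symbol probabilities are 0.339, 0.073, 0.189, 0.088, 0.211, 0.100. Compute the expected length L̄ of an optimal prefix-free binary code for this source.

2.422 bits/symbol

Repeatedly combine the two least-probable nodes; the expected code length is the sum of the merged weights.
merge 73/1000 + 11/125 → 161/1000
merge 1/10 + 161/1000 → 261/1000
merge 189/1000 + 211/1000 → 2/5
merge 261/1000 + 339/1000 → 3/5
merge 2/5 + 3/5 → 1
L = 161/1000 + 261/1000 + 2/5 + 3/5 + 1 = 1211/500 = 2.422 bits/symbol.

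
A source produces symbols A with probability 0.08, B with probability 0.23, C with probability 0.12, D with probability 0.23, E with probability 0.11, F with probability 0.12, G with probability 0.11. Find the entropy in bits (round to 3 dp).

H = −Σ pᵢ log₂ pᵢ.
−0.08·log₂(0.08) = 0.2915
−0.23·log₂(0.23) = 0.4877
−0.12·log₂(0.12) = 0.3671
−0.23·log₂(0.23) = 0.4877
−0.11·log₂(0.11) = 0.3503
−0.12·log₂(0.12) = 0.3671
−0.11·log₂(0.11) = 0.3503
Sum ≈ 2.7016 → 2.702 bits.

2.702 bits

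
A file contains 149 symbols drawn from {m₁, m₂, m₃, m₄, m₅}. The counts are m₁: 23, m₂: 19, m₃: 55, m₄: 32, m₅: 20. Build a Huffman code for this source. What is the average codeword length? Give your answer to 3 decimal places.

Probabilities are the counts divided by 149.
Repeatedly combine the two least-probable nodes; the expected code length is the sum of the merged weights.
merge 19/149 + 20/149 → 39/149
merge 23/149 + 32/149 → 55/149
merge 39/149 + 55/149 → 94/149
merge 55/149 + 94/149 → 1
L = 39/149 + 55/149 + 94/149 + 1 = 337/149 ≈ 2.262 bits/symbol.

2.262 bits/symbol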